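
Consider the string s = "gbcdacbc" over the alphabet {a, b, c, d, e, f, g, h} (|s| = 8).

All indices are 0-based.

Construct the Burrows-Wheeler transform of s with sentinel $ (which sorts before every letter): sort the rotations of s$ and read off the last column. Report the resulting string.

rank  rotation   last
    0  $gbcdacbc  c
    1  acbc$gbcd  d
    2  bc$gbcdac  c
    3  bcdacbc$g  g
    4  c$gbcdacb  b
    5  cbc$gbcda  a
    6  cdacbc$gb  b
    7  dacbc$gbc  c
    8  gbcdacbc$  $

cdcgbabc$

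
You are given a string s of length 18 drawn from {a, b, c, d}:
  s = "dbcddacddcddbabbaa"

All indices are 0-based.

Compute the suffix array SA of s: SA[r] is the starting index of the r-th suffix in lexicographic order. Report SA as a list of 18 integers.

[17, 16, 13, 5, 15, 12, 14, 1, 2, 9, 6, 4, 11, 0, 8, 3, 10, 7]

rank | idx | suffix
   0 |  17 | a
   1 |  16 | aa
   2 |  13 | abbaa
   3 |   5 | acddcddbabbaa
   4 |  15 | baa
   5 |  12 | babbaa
   6 |  14 | bbaa
   7 |   1 | bcddacddcddbabbaa
   8 |   2 | cddacddcddbabbaa
   9 |   9 | cddbabbaa
  10 |   6 | cddcddbabbaa
  11 |   4 | dacddcddbabbaa
  12 |  11 | dbabbaa
  13 |   0 | dbcddacddcddbabbaa
  14 |   8 | dcddbabbaa
  15 |   3 | ddacddcddbabbaa
  16 |  10 | ddbabbaa
  17 |   7 | ddcddbabbaa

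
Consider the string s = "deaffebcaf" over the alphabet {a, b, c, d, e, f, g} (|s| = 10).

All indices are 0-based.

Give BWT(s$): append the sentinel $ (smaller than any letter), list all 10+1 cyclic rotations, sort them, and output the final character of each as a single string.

rank  rotation     last
    0  $deaffebcaf  f
    1  af$deaffebc  c
    2  affebcaf$de  e
    3  bcaf$deaffe  e
    4  caf$deaffeb  b
    5  deaffebcaf$  $
    6  eaffebcaf$d  d
    7  ebcaf$deaff  f
    8  f$deaffebca  a
    9  febcaf$deaf  f
   10  ffebcaf$dea  a

fceeb$dfafa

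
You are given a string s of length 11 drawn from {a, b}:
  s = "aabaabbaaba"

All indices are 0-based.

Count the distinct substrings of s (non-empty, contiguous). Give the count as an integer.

rank | idx | suffix
   0 |  10 | a
   1 |   7 | aaba
   2 |   0 | aabaabbaaba
   3 |   3 | aabbaaba
   4 |   8 | aba
   5 |   1 | abaabbaaba
   6 |   4 | abbaaba
   7 |   9 | ba
   8 |   6 | baaba
   9 |   2 | baabbaaba
  10 |   5 | bbaaba

SA = [10, 7, 0, 3, 8, 1, 4, 9, 6, 2, 5]
[i] adj suffixes → lcp
  [1] 10/7 → 1 ('a')
  [2] 7/0 → 4 ('aaba')
  [3] 0/3 → 3 ('aab')
  [4] 3/8 → 1 ('a')
  [5] 8/1 → 3 ('aba')
  [6] 1/4 → 2 ('ab')
  [7] 4/9 → 0 ('')
  [8] 9/6 → 2 ('ba')
  [9] 6/2 → 4 ('baab')
  [10] 2/5 → 1 ('b')

n(n+1)/2 = 11·12/2 = 66
Σ LCP = 0 + 1 + 4 + 3 + 1 + 3 + 2 + 0 + 2 + 4 + 1 = 21
distinct = 66 − 21 = 45

45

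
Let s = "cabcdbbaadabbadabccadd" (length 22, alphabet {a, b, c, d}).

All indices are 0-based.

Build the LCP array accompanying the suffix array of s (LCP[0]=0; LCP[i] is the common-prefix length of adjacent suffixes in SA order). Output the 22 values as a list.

rank | idx | suffix
   0 |   7 | aadabbadabccadd
   1 |  10 | abbadabccadd
   2 |  15 | abccadd
   3 |   1 | abcdbbaadabbadabccadd
   4 |   8 | adabbadabccadd
   5 |  13 | adabccadd
   6 |  19 | add
   7 |   6 | baadabbadabccadd
   8 |  12 | badabccadd
   9 |   5 | bbaadabbadabccadd
  10 |  11 | bbadabccadd
  11 |  16 | bccadd
  12 |   2 | bcdbbaadabbadabccadd
  13 |   0 | cabcdbbaadabbadabccadd
  14 |  18 | cadd
  15 |  17 | ccadd
  16 |   3 | cdbbaadabbadabccadd
  17 |  21 | d
  18 |   9 | dabbadabccadd
  19 |  14 | dabccadd
  20 |   4 | dbbaadabbadabccadd
  21 |  20 | dd

SA = [7, 10, 15, 1, 8, 13, 19, 6, 12, 5, 11, 16, 2, 0, 18, 17, 3, 21, 9, 14, 4, 20]
[i] adj suffixes → lcp
  [1] 7/10 → 1 ('a')
  [2] 10/15 → 2 ('ab')
  [3] 15/1 → 3 ('abc')
  [4] 1/8 → 1 ('a')
  [5] 8/13 → 4 ('adab')
  [6] 13/19 → 2 ('ad')
  [7] 19/6 → 0 ('')
  [8] 6/12 → 2 ('ba')
  [9] 12/5 → 1 ('b')
  [10] 5/11 → 3 ('bba')
  [11] 11/16 → 1 ('b')
  [12] 16/2 → 2 ('bc')
  [13] 2/0 → 0 ('')
  [14] 0/18 → 2 ('ca')
  [15] 18/17 → 1 ('c')
  [16] 17/3 → 1 ('c')
  [17] 3/21 → 0 ('')
  [18] 21/9 → 1 ('d')
  [19] 9/14 → 3 ('dab')
  [20] 14/4 → 1 ('d')
  [21] 4/20 → 1 ('d')

[0, 1, 2, 3, 1, 4, 2, 0, 2, 1, 3, 1, 2, 0, 2, 1, 1, 0, 1, 3, 1, 1]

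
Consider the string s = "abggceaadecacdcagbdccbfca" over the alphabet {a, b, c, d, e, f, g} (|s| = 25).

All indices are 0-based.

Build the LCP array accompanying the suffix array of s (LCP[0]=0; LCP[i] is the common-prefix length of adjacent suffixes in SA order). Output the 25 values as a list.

[0, 1, 1, 1, 1, 1, 0, 1, 1, 0, 2, 2, 1, 1, 1, 1, 0, 2, 1, 0, 1, 0, 0, 1, 1]

sorted suffixes:
  #0 SA[0]=24  'a'
  #1 SA[1]=6  'aadecacdcagbdccbfca'
  #2 SA[2]=0  'abggceaadecacdcagbdccbfca'
  #3 SA[3]=11  'acdcagbdccbfca'
  #4 SA[4]=7  'adecacdcagbdccbfca'
  #5 SA[5]=15  'agbdccbfca'
  #6 SA[6]=17  'bdccbfca'
  #7 SA[7]=21  'bfca'
  #8 SA[8]=1  'bggceaadecacdcagbdccbfca'
  #9 SA[9]=23  'ca'
  #10 SA[10]=10  'cacdcagbdccbfca'
  #11 SA[11]=14  'cagbdccbfca'
  #12 SA[12]=20  'cbfca'
  #13 SA[13]=19  'ccbfca'
  #14 SA[14]=12  'cdcagbdccbfca'
  #15 SA[15]=4  'ceaadecacdcagbdccbfca'
  #16 SA[16]=13  'dcagbdccbfca'
  #17 SA[17]=18  'dccbfca'
  #18 SA[18]=8  'decacdcagbdccbfca'
  #19 SA[19]=5  'eaadecacdcagbdccbfca'
  #20 SA[20]=9  'ecacdcagbdccbfca'
  #21 SA[21]=22  'fca'
  #22 SA[22]=16  'gbdccbfca'
  #23 SA[23]=3  'gceaadecacdcagbdccbfca'
  #24 SA[24]=2  'ggceaadecacdcagbdccbfca'

SA = [24, 6, 0, 11, 7, 15, 17, 21, 1, 23, 10, 14, 20, 19, 12, 4, 13, 18, 8, 5, 9, 22, 16, 3, 2]
rank  pair      lcp
   1  s[24:],s[6:]  1  'a'
   2  s[6:],s[0:]  1  'a'
   3  s[0:],s[11:]  1  'a'
   4  s[11:],s[7:]  1  'a'
   5  s[7:],s[15:]  1  'a'
   6  s[15:],s[17:]  0  ''
   7  s[17:],s[21:]  1  'b'
   8  s[21:],s[1:]  1  'b'
   9  s[1:],s[23:]  0  ''
  10  s[23:],s[10:]  2  'ca'
  11  s[10:],s[14:]  2  'ca'
  12  s[14:],s[20:]  1  'c'
  13  s[20:],s[19:]  1  'c'
  14  s[19:],s[12:]  1  'c'
  15  s[12:],s[4:]  1  'c'
  16  s[4:],s[13:]  0  ''
  17  s[13:],s[18:]  2  'dc'
  18  s[18:],s[8:]  1  'd'
  19  s[8:],s[5:]  0  ''
  20  s[5:],s[9:]  1  'e'
  21  s[9:],s[22:]  0  ''
  22  s[22:],s[16:]  0  ''
  23  s[16:],s[3:]  1  'g'
  24  s[3:],s[2:]  1  'g'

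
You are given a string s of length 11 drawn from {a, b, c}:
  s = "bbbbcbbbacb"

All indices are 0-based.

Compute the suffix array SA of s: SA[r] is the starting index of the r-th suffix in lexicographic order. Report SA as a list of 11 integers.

[8, 10, 7, 6, 5, 0, 1, 2, 3, 9, 4]

sorted suffixes:
  #0 SA[0]=8  'acb'
  #1 SA[1]=10  'b'
  #2 SA[2]=7  'bacb'
  #3 SA[3]=6  'bbacb'
  #4 SA[4]=5  'bbbacb'
  #5 SA[5]=0  'bbbbcbbbacb'
  #6 SA[6]=1  'bbbcbbbacb'
  #7 SA[7]=2  'bbcbbbacb'
  #8 SA[8]=3  'bcbbbacb'
  #9 SA[9]=9  'cb'
  #10 SA[10]=4  'cbbbacb'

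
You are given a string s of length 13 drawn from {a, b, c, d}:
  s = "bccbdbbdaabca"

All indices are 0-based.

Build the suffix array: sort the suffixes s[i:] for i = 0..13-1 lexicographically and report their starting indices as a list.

rank | idx | suffix
   0 |  12 | a
   1 |   8 | aabca
   2 |   9 | abca
   3 |   5 | bbdaabca
   4 |  10 | bca
   5 |   0 | bccbdbbdaabca
   6 |   6 | bdaabca
   7 |   3 | bdbbdaabca
   8 |  11 | ca
   9 |   2 | cbdbbdaabca
  10 |   1 | ccbdbbdaabca
  11 |   7 | daabca
  12 |   4 | dbbdaabca

[12, 8, 9, 5, 10, 0, 6, 3, 11, 2, 1, 7, 4]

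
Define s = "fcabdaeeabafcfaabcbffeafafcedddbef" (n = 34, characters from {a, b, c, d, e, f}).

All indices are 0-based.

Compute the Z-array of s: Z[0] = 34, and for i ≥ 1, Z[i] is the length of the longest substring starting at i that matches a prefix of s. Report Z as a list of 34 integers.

[34, 0, 0, 0, 0, 0, 0, 0, 0, 0, 0, 2, 0, 1, 0, 0, 0, 0, 0, 1, 1, 0, 0, 1, 0, 2, 0, 0, 0, 0, 0, 0, 0, 1]

Z[0]=34
i=1: fresh scan; Z[1]=0
i=2: fresh scan; Z[2]=0
i=3: fresh scan; Z[3]=0
i=4: fresh scan; Z[4]=0
i=5: fresh scan; Z[5]=0
i=6: fresh scan; Z[6]=0
i=7: fresh scan; Z[7]=0
i=8: fresh scan; Z[8]=0
i=9: fresh scan; Z[9]=0
i=10: fresh scan; Z[10]=0
i=11: fresh scan; Z[11]=2 extend→box=[11,13)
i=12: min(r-i=1, Z[1]=0)=0; Z[12]=0
i=13: fresh scan; Z[13]=1 extend→box=[13,14)
i=14: fresh scan; Z[14]=0
i=15: fresh scan; Z[15]=0
i=16: fresh scan; Z[16]=0
i=17: fresh scan; Z[17]=0
i=18: fresh scan; Z[18]=0
i=19: fresh scan; Z[19]=1 extend→box=[19,20)
i=20: fresh scan; Z[20]=1 extend→box=[20,21)
i=21: fresh scan; Z[21]=0
i=22: fresh scan; Z[22]=0
i=23: fresh scan; Z[23]=1 extend→box=[23,24)
i=24: fresh scan; Z[24]=0
i=25: fresh scan; Z[25]=2 extend→box=[25,27)
i=26: min(r-i=1, Z[1]=0)=0; Z[26]=0
i=27: fresh scan; Z[27]=0
i=28: fresh scan; Z[28]=0
i=29: fresh scan; Z[29]=0
i=30: fresh scan; Z[30]=0
i=31: fresh scan; Z[31]=0
i=32: fresh scan; Z[32]=0
i=33: fresh scan; Z[33]=1 extend→box=[33,34)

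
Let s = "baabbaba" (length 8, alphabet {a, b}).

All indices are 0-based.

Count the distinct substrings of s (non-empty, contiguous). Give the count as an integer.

sorted suffixes:
  #0 SA[0]=7  'a'
  #1 SA[1]=1  'aabbaba'
  #2 SA[2]=5  'aba'
  #3 SA[3]=2  'abbaba'
  #4 SA[4]=6  'ba'
  #5 SA[5]=0  'baabbaba'
  #6 SA[6]=4  'baba'
  #7 SA[7]=3  'bbaba'

SA = [7, 1, 5, 2, 6, 0, 4, 3]
[i] adj suffixes → lcp
  [1] 7/1 → 1 ('a')
  [2] 1/5 → 1 ('a')
  [3] 5/2 → 2 ('ab')
  [4] 2/6 → 0 ('')
  [5] 6/0 → 2 ('ba')
  [6] 0/4 → 2 ('ba')
  [7] 4/3 → 1 ('b')

n(n+1)/2 = 8·9/2 = 36
Σ LCP = 0 + 1 + 1 + 2 + 0 + 2 + 2 + 1 = 9
distinct = 36 − 9 = 27

27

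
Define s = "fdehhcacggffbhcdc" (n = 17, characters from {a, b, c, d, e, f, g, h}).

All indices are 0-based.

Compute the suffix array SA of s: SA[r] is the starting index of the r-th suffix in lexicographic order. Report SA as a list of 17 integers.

[6, 12, 16, 5, 14, 7, 15, 1, 2, 11, 0, 10, 9, 8, 4, 13, 3]

rank | idx | suffix
   0 |   6 | acggffbhcdc
   1 |  12 | bhcdc
   2 |  16 | c
   3 |   5 | cacggffbhcdc
   4 |  14 | cdc
   5 |   7 | cggffbhcdc
   6 |  15 | dc
   7 |   1 | dehhcacggffbhcdc
   8 |   2 | ehhcacggffbhcdc
   9 |  11 | fbhcdc
  10 |   0 | fdehhcacggffbhcdc
  11 |  10 | ffbhcdc
  12 |   9 | gffbhcdc
  13 |   8 | ggffbhcdc
  14 |   4 | hcacggffbhcdc
  15 |  13 | hcdc
  16 |   3 | hhcacggffbhcdc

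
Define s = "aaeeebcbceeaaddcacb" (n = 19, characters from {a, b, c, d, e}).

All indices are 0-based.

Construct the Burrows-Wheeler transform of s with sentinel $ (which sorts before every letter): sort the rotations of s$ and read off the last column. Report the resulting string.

be$caacecdabbdaeecea

rank  rotation              last
    0  $aaeeebcbceeaaddcacb  b
    1  aaddcacb$aaeeebcbcee  e
    2  aaeeebcbceeaaddcacb$  $
    3  acb$aaeeebcbceeaaddc  c
    4  addcacb$aaeeebcbceea  a
    5  aeeebcbceeaaddcacb$a  a
    6  b$aaeeebcbceeaaddcac  c
    7  bcbceeaaddcacb$aaeee  e
    8  bceeaaddcacb$aaeeebc  c
    9  cacb$aaeeebcbceeaadd  d
   10  cb$aaeeebcbceeaaddca  a
   11  cbceeaaddcacb$aaeeeb  b
   12  ceeaaddcacb$aaeeebcb  b
   13  dcacb$aaeeebcbceeaad  d
   14  ddcacb$aaeeebcbceeaa  a
   15  eaaddcacb$aaeeebcbce  e
   16  ebcbceeaaddcacb$aaee  e
   17  eeaaddcacb$aaeeebcbc  c
   18  eebcbceeaaddcacb$aae  e
   19  eeebcbceeaaddcacb$aa  a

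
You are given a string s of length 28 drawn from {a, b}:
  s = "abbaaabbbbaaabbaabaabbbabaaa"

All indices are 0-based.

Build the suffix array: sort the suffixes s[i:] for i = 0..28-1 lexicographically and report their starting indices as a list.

[27, 26, 25, 10, 3, 15, 11, 18, 4, 23, 16, 0, 12, 19, 5, 24, 9, 2, 14, 17, 22, 8, 1, 13, 21, 7, 20, 6]

rank→(start, suffix):
  0 → (27, 'a')
  1 → (26, 'aa')
  2 → (25, 'aaa')
  3 → (10, 'aaabbaabaabbbabaaa')
  4 → (3, 'aaabbbbaaabbaabaabbbabaaa')
  5 → (15, 'aabaabbbabaaa')
  6 → (11, 'aabbaabaabbbabaaa')
  7 → (18, 'aabbbabaaa')
  8 → (4, 'aabbbbaaabbaabaabbbabaaa')
  9 → (23, 'abaaa')
  10 → (16, 'abaabbbabaaa')
  11 → (0, 'abbaaabbbbaaabbaabaabbbabaaa')
  12 → (12, 'abbaabaabbbabaaa')
  13 → (19, 'abbbabaaa')
  14 → (5, 'abbbbaaabbaabaabbbabaaa')
  15 → (24, 'baaa')
  16 → (9, 'baaabbaabaabbbabaaa')
  17 → (2, 'baaabbbbaaabbaabaabbbabaaa')
  18 → (14, 'baabaabbbabaaa')
  19 → (17, 'baabbbabaaa')
  20 → (22, 'babaaa')
  21 → (8, 'bbaaabbaabaabbbabaaa')
  22 → (1, 'bbaaabbbbaaabbaabaabbbabaaa')
  23 → (13, 'bbaabaabbbabaaa')
  24 → (21, 'bbabaaa')
  25 → (7, 'bbbaaabbaabaabbbabaaa')
  26 → (20, 'bbbabaaa')
  27 → (6, 'bbbbaaabbaabaabbbabaaa')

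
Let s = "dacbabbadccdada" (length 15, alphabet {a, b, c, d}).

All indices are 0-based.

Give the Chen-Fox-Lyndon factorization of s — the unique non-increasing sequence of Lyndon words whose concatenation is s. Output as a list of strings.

emit factor 1: 'd' (i=0, period=1)
emit factor 2: 'acb' (i=1, period=3)
emit factor 3: 'abbadccdad' (i=4, period=10)
emit factor 4: 'a' (i=14, period=1)

["d", "acb", "abbadccdad", "a"]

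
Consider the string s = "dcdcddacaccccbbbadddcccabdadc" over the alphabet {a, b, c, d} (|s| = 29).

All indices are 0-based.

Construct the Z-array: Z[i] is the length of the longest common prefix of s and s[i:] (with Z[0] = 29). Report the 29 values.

Z[0]=29
i=1: fresh scan; Z[1]=0
i=2: fresh scan; Z[2]=3 grow→box=[2,5)
i=3: min(r-i=2, Z[1]=0)=0; Z[3]=0
i=4: min(r-i=1, Z[2]=3)=1; Z[4]=1
i=5: fresh scan; Z[5]=1 grow→box=[5,6)
i=6: fresh scan; Z[6]=0
i=7: fresh scan; Z[7]=0
i=8: fresh scan; Z[8]=0
i=9: fresh scan; Z[9]=0
i=10: fresh scan; Z[10]=0
i=11: fresh scan; Z[11]=0
i=12: fresh scan; Z[12]=0
i=13: fresh scan; Z[13]=0
i=14: fresh scan; Z[14]=0
i=15: fresh scan; Z[15]=0
i=16: fresh scan; Z[16]=0
i=17: fresh scan; Z[17]=1 grow→box=[17,18)
i=18: fresh scan; Z[18]=1 grow→box=[18,19)
i=19: fresh scan; Z[19]=2 grow→box=[19,21)
i=20: min(r-i=1, Z[1]=0)=0; Z[20]=0
i=21: fresh scan; Z[21]=0
i=22: fresh scan; Z[22]=0
i=23: fresh scan; Z[23]=0
i=24: fresh scan; Z[24]=0
i=25: fresh scan; Z[25]=1 grow→box=[25,26)
i=26: fresh scan; Z[26]=0
i=27: fresh scan; Z[27]=2 grow→box=[27,29)
i=28: min(r-i=1, Z[1]=0)=0; Z[28]=0

[29, 0, 3, 0, 1, 1, 0, 0, 0, 0, 0, 0, 0, 0, 0, 0, 0, 1, 1, 2, 0, 0, 0, 0, 0, 1, 0, 2, 0]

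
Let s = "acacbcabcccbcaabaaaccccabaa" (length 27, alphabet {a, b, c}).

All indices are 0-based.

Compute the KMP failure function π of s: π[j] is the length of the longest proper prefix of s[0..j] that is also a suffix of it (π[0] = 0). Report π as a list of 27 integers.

[0, 0, 1, 2, 0, 0, 1, 0, 0, 0, 0, 0, 0, 1, 1, 0, 1, 1, 1, 2, 0, 0, 0, 1, 0, 1, 1]

π[0] = 0
j=1 s[j]='c': π[1]=0 (border '')
j=2 s[j]='a': π[2]=1 (border 'a')
j=3 s[j]='c': π[3]=2 (border 'ac')
j=4 s[j]='b': k: 2→0; π[4]=0 (border '')
j=5 s[j]='c': π[5]=0 (border '')
j=6 s[j]='a': π[6]=1 (border 'a')
j=7 s[j]='b': k: 1→0; π[7]=0 (border '')
j=8 s[j]='c': π[8]=0 (border '')
j=9 s[j]='c': π[9]=0 (border '')
j=10 s[j]='c': π[10]=0 (border '')
j=11 s[j]='b': π[11]=0 (border '')
j=12 s[j]='c': π[12]=0 (border '')
j=13 s[j]='a': π[13]=1 (border 'a')
j=14 s[j]='a': k: 1→0; π[14]=1 (border 'a')
j=15 s[j]='b': k: 1→0; π[15]=0 (border '')
j=16 s[j]='a': π[16]=1 (border 'a')
j=17 s[j]='a': k: 1→0; π[17]=1 (border 'a')
j=18 s[j]='a': k: 1→0; π[18]=1 (border 'a')
j=19 s[j]='c': π[19]=2 (border 'ac')
j=20 s[j]='c': k: 2→0; π[20]=0 (border '')
j=21 s[j]='c': π[21]=0 (border '')
j=22 s[j]='c': π[22]=0 (border '')
j=23 s[j]='a': π[23]=1 (border 'a')
j=24 s[j]='b': k: 1→0; π[24]=0 (border '')
j=25 s[j]='a': π[25]=1 (border 'a')
j=26 s[j]='a': k: 1→0; π[26]=1 (border 'a')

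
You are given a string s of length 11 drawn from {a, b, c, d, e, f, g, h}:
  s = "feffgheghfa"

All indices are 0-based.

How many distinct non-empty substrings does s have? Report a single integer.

rank→(start, suffix):
  0 → (10, 'a')
  1 → (1, 'effgheghfa')
  2 → (6, 'eghfa')
  3 → (9, 'fa')
  4 → (0, 'feffgheghfa')
  5 → (2, 'ffgheghfa')
  6 → (3, 'fgheghfa')
  7 → (4, 'gheghfa')
  8 → (7, 'ghfa')
  9 → (5, 'heghfa')
  10 → (8, 'hfa')

SA = [10, 1, 6, 9, 0, 2, 3, 4, 7, 5, 8]
[i] adj suffixes → lcp
  [1] 10/1 → 0 ('')
  [2] 1/6 → 1 ('e')
  [3] 6/9 → 0 ('')
  [4] 9/0 → 1 ('f')
  [5] 0/2 → 1 ('f')
  [6] 2/3 → 1 ('f')
  [7] 3/4 → 0 ('')
  [8] 4/7 → 2 ('gh')
  [9] 7/5 → 0 ('')
  [10] 5/8 → 1 ('h')

n(n+1)/2 = 11·12/2 = 66
Σ LCP = 0 + 0 + 1 + 0 + 1 + 1 + 1 + 0 + 2 + 0 + 1 = 7
distinct = 66 − 7 = 59

59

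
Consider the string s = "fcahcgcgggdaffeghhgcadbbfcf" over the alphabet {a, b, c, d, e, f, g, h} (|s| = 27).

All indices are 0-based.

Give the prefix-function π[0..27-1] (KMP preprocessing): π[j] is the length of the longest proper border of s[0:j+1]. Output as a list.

π[0] = 0
j=1 s[j]='c': π[1]=0 (border '')
j=2 s[j]='a': π[2]=0 (border '')
j=3 s[j]='h': π[3]=0 (border '')
j=4 s[j]='c': π[4]=0 (border '')
j=5 s[j]='g': π[5]=0 (border '')
j=6 s[j]='c': π[6]=0 (border '')
j=7 s[j]='g': π[7]=0 (border '')
j=8 s[j]='g': π[8]=0 (border '')
j=9 s[j]='g': π[9]=0 (border '')
j=10 s[j]='d': π[10]=0 (border '')
j=11 s[j]='a': π[11]=0 (border '')
j=12 s[j]='f': π[12]=1 (border 'f')
j=13 s[j]='f': k: 1→0; π[13]=1 (border 'f')
j=14 s[j]='e': k: 1→0; π[14]=0 (border '')
j=15 s[j]='g': π[15]=0 (border '')
j=16 s[j]='h': π[16]=0 (border '')
j=17 s[j]='h': π[17]=0 (border '')
j=18 s[j]='g': π[18]=0 (border '')
j=19 s[j]='c': π[19]=0 (border '')
j=20 s[j]='a': π[20]=0 (border '')
j=21 s[j]='d': π[21]=0 (border '')
j=22 s[j]='b': π[22]=0 (border '')
j=23 s[j]='b': π[23]=0 (border '')
j=24 s[j]='f': π[24]=1 (border 'f')
j=25 s[j]='c': π[25]=2 (border 'fc')
j=26 s[j]='f': k: 2→0; π[26]=1 (border 'f')

[0, 0, 0, 0, 0, 0, 0, 0, 0, 0, 0, 0, 1, 1, 0, 0, 0, 0, 0, 0, 0, 0, 0, 0, 1, 2, 1]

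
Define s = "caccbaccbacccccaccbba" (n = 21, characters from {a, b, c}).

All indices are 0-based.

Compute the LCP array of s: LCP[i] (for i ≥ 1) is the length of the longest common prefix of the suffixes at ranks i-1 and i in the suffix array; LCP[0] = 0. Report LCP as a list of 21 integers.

[0, 1, 7, 4, 3, 0, 2, 4, 1, 0, 5, 1, 5, 2, 1, 2, 6, 3, 2, 3, 4]

rank→(start, suffix):
  0 → (20, 'a')
  1 → (1, 'accbaccbacccccaccbba')
  2 → (5, 'accbacccccaccbba')
  3 → (15, 'accbba')
  4 → (9, 'acccccaccbba')
  5 → (19, 'ba')
  6 → (4, 'baccbacccccaccbba')
  7 → (8, 'bacccccaccbba')
  8 → (18, 'bba')
  9 → (0, 'caccbaccbacccccaccbba')
  10 → (14, 'caccbba')
  11 → (3, 'cbaccbacccccaccbba')
  12 → (7, 'cbacccccaccbba')
  13 → (17, 'cbba')
  14 → (13, 'ccaccbba')
  15 → (2, 'ccbaccbacccccaccbba')
  16 → (6, 'ccbacccccaccbba')
  17 → (16, 'ccbba')
  18 → (12, 'cccaccbba')
  19 → (11, 'ccccaccbba')
  20 → (10, 'cccccaccbba')

SA = [20, 1, 5, 15, 9, 19, 4, 8, 18, 0, 14, 3, 7, 17, 13, 2, 6, 16, 12, 11, 10]
[i] adj suffixes → lcp
  [1] 20/1 → 1 ('a')
  [2] 1/5 → 7 ('accbacc')
  [3] 5/15 → 4 ('accb')
  [4] 15/9 → 3 ('acc')
  [5] 9/19 → 0 ('')
  [6] 19/4 → 2 ('ba')
  [7] 4/8 → 4 ('bacc')
  [8] 8/18 → 1 ('b')
  [9] 18/0 → 0 ('')
  [10] 0/14 → 5 ('caccb')
  [11] 14/3 → 1 ('c')
  [12] 3/7 → 5 ('cbacc')
  [13] 7/17 → 2 ('cb')
  [14] 17/13 → 1 ('c')
  [15] 13/2 → 2 ('cc')
  [16] 2/6 → 6 ('ccbacc')
  [17] 6/16 → 3 ('ccb')
  [18] 16/12 → 2 ('cc')
  [19] 12/11 → 3 ('ccc')
  [20] 11/10 → 4 ('cccc')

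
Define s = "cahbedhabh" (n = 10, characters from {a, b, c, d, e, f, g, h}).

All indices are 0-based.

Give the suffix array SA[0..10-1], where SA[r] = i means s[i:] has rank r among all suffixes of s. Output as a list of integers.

rank→(start, suffix):
  0 → (7, 'abh')
  1 → (1, 'ahbedhabh')
  2 → (3, 'bedhabh')
  3 → (8, 'bh')
  4 → (0, 'cahbedhabh')
  5 → (5, 'dhabh')
  6 → (4, 'edhabh')
  7 → (9, 'h')
  8 → (6, 'habh')
  9 → (2, 'hbedhabh')

[7, 1, 3, 8, 0, 5, 4, 9, 6, 2]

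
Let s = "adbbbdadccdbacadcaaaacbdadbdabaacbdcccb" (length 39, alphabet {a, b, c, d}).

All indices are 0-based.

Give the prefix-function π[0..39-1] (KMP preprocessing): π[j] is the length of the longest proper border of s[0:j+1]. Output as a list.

π[0] = 0
j=1 s[j]='d': π[1]=0 (border '')
j=2 s[j]='b': π[2]=0 (border '')
j=3 s[j]='b': π[3]=0 (border '')
j=4 s[j]='b': π[4]=0 (border '')
j=5 s[j]='d': π[5]=0 (border '')
j=6 s[j]='a': π[6]=1 (border 'a')
j=7 s[j]='d': π[7]=2 (border 'ad')
j=8 s[j]='c': k: 2→0; π[8]=0 (border '')
j=9 s[j]='c': π[9]=0 (border '')
j=10 s[j]='d': π[10]=0 (border '')
j=11 s[j]='b': π[11]=0 (border '')
j=12 s[j]='a': π[12]=1 (border 'a')
j=13 s[j]='c': k: 1→0; π[13]=0 (border '')
j=14 s[j]='a': π[14]=1 (border 'a')
j=15 s[j]='d': π[15]=2 (border 'ad')
j=16 s[j]='c': k: 2→0; π[16]=0 (border '')
j=17 s[j]='a': π[17]=1 (border 'a')
j=18 s[j]='a': k: 1→0; π[18]=1 (border 'a')
j=19 s[j]='a': k: 1→0; π[19]=1 (border 'a')
j=20 s[j]='a': k: 1→0; π[20]=1 (border 'a')
j=21 s[j]='c': k: 1→0; π[21]=0 (border '')
j=22 s[j]='b': π[22]=0 (border '')
j=23 s[j]='d': π[23]=0 (border '')
j=24 s[j]='a': π[24]=1 (border 'a')
j=25 s[j]='d': π[25]=2 (border 'ad')
j=26 s[j]='b': π[26]=3 (border 'adb')
j=27 s[j]='d': k: 3→0; π[27]=0 (border '')
j=28 s[j]='a': π[28]=1 (border 'a')
j=29 s[j]='b': k: 1→0; π[29]=0 (border '')
j=30 s[j]='a': π[30]=1 (border 'a')
j=31 s[j]='a': k: 1→0; π[31]=1 (border 'a')
j=32 s[j]='c': k: 1→0; π[32]=0 (border '')
j=33 s[j]='b': π[33]=0 (border '')
j=34 s[j]='d': π[34]=0 (border '')
j=35 s[j]='c': π[35]=0 (border '')
j=36 s[j]='c': π[36]=0 (border '')
j=37 s[j]='c': π[37]=0 (border '')
j=38 s[j]='b': π[38]=0 (border '')

[0, 0, 0, 0, 0, 0, 1, 2, 0, 0, 0, 0, 1, 0, 1, 2, 0, 1, 1, 1, 1, 0, 0, 0, 1, 2, 3, 0, 1, 0, 1, 1, 0, 0, 0, 0, 0, 0, 0]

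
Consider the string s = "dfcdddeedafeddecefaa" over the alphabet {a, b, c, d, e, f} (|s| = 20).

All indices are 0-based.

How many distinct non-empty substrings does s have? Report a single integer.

190

rank→(start, suffix):
  0 → (19, 'a')
  1 → (18, 'aa')
  2 → (9, 'afeddecefaa')
  3 → (2, 'cdddeedafeddecefaa')
  4 → (15, 'cefaa')
  5 → (8, 'dafeddecefaa')
  6 → (3, 'dddeedafeddecefaa')
  7 → (12, 'ddecefaa')
  8 → (4, 'ddeedafeddecefaa')
  9 → (13, 'decefaa')
  10 → (5, 'deedafeddecefaa')
  11 → (0, 'dfcdddeedafeddecefaa')
  12 → (14, 'ecefaa')
  13 → (7, 'edafeddecefaa')
  14 → (11, 'eddecefaa')
  15 → (6, 'eedafeddecefaa')
  16 → (16, 'efaa')
  17 → (17, 'faa')
  18 → (1, 'fcdddeedafeddecefaa')
  19 → (10, 'feddecefaa')

SA = [19, 18, 9, 2, 15, 8, 3, 12, 4, 13, 5, 0, 14, 7, 11, 6, 16, 17, 1, 10]
rank  pair      lcp
   1  s[19:],s[18:]  1  'a'
   2  s[18:],s[9:]  1  'a'
   3  s[9:],s[2:]  0  ''
   4  s[2:],s[15:]  1  'c'
   5  s[15:],s[8:]  0  ''
   6  s[8:],s[3:]  1  'd'
   7  s[3:],s[12:]  2  'dd'
   8  s[12:],s[4:]  3  'dde'
   9  s[4:],s[13:]  1  'd'
  10  s[13:],s[5:]  2  'de'
  11  s[5:],s[0:]  1  'd'
  12  s[0:],s[14:]  0  ''
  13  s[14:],s[7:]  1  'e'
  14  s[7:],s[11:]  2  'ed'
  15  s[11:],s[6:]  1  'e'
  16  s[6:],s[16:]  1  'e'
  17  s[16:],s[17:]  0  ''
  18  s[17:],s[1:]  1  'f'
  19  s[1:],s[10:]  1  'f'

n(n+1)/2 = 20·21/2 = 210
Σ LCP = 0 + 1 + 1 + 0 + 1 + 0 + 1 + 2 + 3 + 1 + 2 + 1 + 0 + 1 + 2 + 1 + 1 + 0 + 1 + 1 = 20
distinct = 210 − 20 = 190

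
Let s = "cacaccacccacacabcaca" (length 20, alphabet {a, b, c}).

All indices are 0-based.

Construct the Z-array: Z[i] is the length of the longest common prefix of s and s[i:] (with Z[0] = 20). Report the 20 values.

[20, 0, 3, 0, 1, 3, 0, 1, 1, 5, 0, 4, 0, 2, 0, 0, 4, 0, 2, 0]

Z[0]=20
i=1: fresh scan; Z[1]=0
i=2: fresh scan; Z[2]=3 grow→box=[2,5)
i=3: min(r-i=2, Z[1]=0)=0; Z[3]=0
i=4: min(r-i=1, Z[2]=3)=1; Z[4]=1
i=5: fresh scan; Z[5]=3 grow→box=[5,8)
i=6: min(r-i=2, Z[1]=0)=0; Z[6]=0
i=7: min(r-i=1, Z[2]=3)=1; Z[7]=1
i=8: fresh scan; Z[8]=1 grow→box=[8,9)
i=9: fresh scan; Z[9]=5 grow→box=[9,14)
i=10: min(r-i=4, Z[1]=0)=0; Z[10]=0
i=11: min(r-i=3, Z[2]=3)=3; Z[11]=4 grow→box=[11,15)
i=12: min(r-i=3, Z[1]=0)=0; Z[12]=0
i=13: min(r-i=2, Z[2]=3)=2; Z[13]=2
i=14: min(r-i=1, Z[3]=0)=0; Z[14]=0
i=15: fresh scan; Z[15]=0
i=16: fresh scan; Z[16]=4 grow→box=[16,20)
i=17: min(r-i=3, Z[1]=0)=0; Z[17]=0
i=18: min(r-i=2, Z[2]=3)=2; Z[18]=2
i=19: min(r-i=1, Z[3]=0)=0; Z[19]=0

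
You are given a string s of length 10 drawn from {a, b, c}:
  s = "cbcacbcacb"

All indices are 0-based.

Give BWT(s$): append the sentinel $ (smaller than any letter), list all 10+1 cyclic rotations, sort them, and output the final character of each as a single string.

bcccccbbaa$

rank  rotation     last
    0  $cbcacbcacb  b
    1  acb$cbcacbc  c
    2  acbcacb$cbc  c
    3  b$cbcacbcac  c
    4  bcacb$cbcac  c
    5  bcacbcacb$c  c
    6  cacb$cbcacb  b
    7  cacbcacb$cb  b
    8  cb$cbcacbca  a
    9  cbcacb$cbca  a
   10  cbcacbcacb$  $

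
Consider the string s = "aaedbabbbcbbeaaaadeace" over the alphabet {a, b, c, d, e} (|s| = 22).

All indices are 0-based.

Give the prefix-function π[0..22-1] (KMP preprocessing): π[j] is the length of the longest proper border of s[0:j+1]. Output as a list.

π[0] = 0
j=1 s[j]='a': π[1]=1 (border 'a')
j=2 s[j]='e': k: 1→0; π[2]=0 (border '')
j=3 s[j]='d': π[3]=0 (border '')
j=4 s[j]='b': π[4]=0 (border '')
j=5 s[j]='a': π[5]=1 (border 'a')
j=6 s[j]='b': k: 1→0; π[6]=0 (border '')
j=7 s[j]='b': π[7]=0 (border '')
j=8 s[j]='b': π[8]=0 (border '')
j=9 s[j]='c': π[9]=0 (border '')
j=10 s[j]='b': π[10]=0 (border '')
j=11 s[j]='b': π[11]=0 (border '')
j=12 s[j]='e': π[12]=0 (border '')
j=13 s[j]='a': π[13]=1 (border 'a')
j=14 s[j]='a': π[14]=2 (border 'aa')
j=15 s[j]='a': k: 2→1; π[15]=2 (border 'aa')
j=16 s[j]='a': k: 2→1; π[16]=2 (border 'aa')
j=17 s[j]='d': k: 2→1→0; π[17]=0 (border '')
j=18 s[j]='e': π[18]=0 (border '')
j=19 s[j]='a': π[19]=1 (border 'a')
j=20 s[j]='c': k: 1→0; π[20]=0 (border '')
j=21 s[j]='e': π[21]=0 (border '')

[0, 1, 0, 0, 0, 1, 0, 0, 0, 0, 0, 0, 0, 1, 2, 2, 2, 0, 0, 1, 0, 0]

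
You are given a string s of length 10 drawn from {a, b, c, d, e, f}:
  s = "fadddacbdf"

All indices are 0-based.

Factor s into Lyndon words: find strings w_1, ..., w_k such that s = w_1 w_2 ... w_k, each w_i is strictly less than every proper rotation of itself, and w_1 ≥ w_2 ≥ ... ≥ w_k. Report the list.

emit factor 1: 'f' (i=0, period=1)
emit factor 2: 'addd' (i=1, period=4)
emit factor 3: 'acbdf' (i=5, period=5)

["f", "addd", "acbdf"]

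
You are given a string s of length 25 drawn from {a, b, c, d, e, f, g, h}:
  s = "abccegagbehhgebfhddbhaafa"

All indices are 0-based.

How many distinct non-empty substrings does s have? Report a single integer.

308

rank→(start, suffix):
  0 → (24, 'a')
  1 → (21, 'aafa')
  2 → (0, 'abccegagbehhgebfhddbhaafa')
  3 → (22, 'afa')
  4 → (6, 'agbehhgebfhddbhaafa')
  5 → (1, 'bccegagbehhgebfhddbhaafa')
  6 → (8, 'behhgebfhddbhaafa')
  7 → (14, 'bfhddbhaafa')
  8 → (19, 'bhaafa')
  9 → (2, 'ccegagbehhgebfhddbhaafa')
  10 → (3, 'cegagbehhgebfhddbhaafa')
  11 → (18, 'dbhaafa')
  12 → (17, 'ddbhaafa')
  13 → (13, 'ebfhddbhaafa')
  14 → (4, 'egagbehhgebfhddbhaafa')
  15 → (9, 'ehhgebfhddbhaafa')
  16 → (23, 'fa')
  17 → (15, 'fhddbhaafa')
  18 → (5, 'gagbehhgebfhddbhaafa')
  19 → (7, 'gbehhgebfhddbhaafa')
  20 → (12, 'gebfhddbhaafa')
  21 → (20, 'haafa')
  22 → (16, 'hddbhaafa')
  23 → (11, 'hgebfhddbhaafa')
  24 → (10, 'hhgebfhddbhaafa')

SA = [24, 21, 0, 22, 6, 1, 8, 14, 19, 2, 3, 18, 17, 13, 4, 9, 23, 15, 5, 7, 12, 20, 16, 11, 10]
i: (SA[i-1],SA[i]) lcp shared
  1: (24,21) 1 'a'
  2: (21,0) 1 'a'
  3: (0,22) 1 'a'
  4: (22,6) 1 'a'
  5: (6,1) 0 ''
  6: (1,8) 1 'b'
  7: (8,14) 1 'b'
  8: (14,19) 1 'b'
  9: (19,2) 0 ''
  10: (2,3) 1 'c'
  11: (3,18) 0 ''
  12: (18,17) 1 'd'
  13: (17,13) 0 ''
  14: (13,4) 1 'e'
  15: (4,9) 1 'e'
  16: (9,23) 0 ''
  17: (23,15) 1 'f'
  18: (15,5) 0 ''
  19: (5,7) 1 'g'
  20: (7,12) 1 'g'
  21: (12,20) 0 ''
  22: (20,16) 1 'h'
  23: (16,11) 1 'h'
  24: (11,10) 1 'h'

n(n+1)/2 = 25·26/2 = 325
Σ LCP = 0 + 1 + 1 + 1 + 1 + 0 + 1 + 1 + 1 + 0 + 1 + 0 + 1 + 0 + 1 + 1 + 0 + 1 + 0 + 1 + 1 + 0 + 1 + 1 + 1 = 17
distinct = 325 − 17 = 308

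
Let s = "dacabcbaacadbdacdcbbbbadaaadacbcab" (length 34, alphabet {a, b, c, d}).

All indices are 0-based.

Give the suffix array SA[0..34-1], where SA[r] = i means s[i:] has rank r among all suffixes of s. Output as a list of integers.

[24, 7, 25, 32, 3, 1, 8, 28, 14, 22, 26, 10, 33, 6, 21, 20, 19, 18, 30, 4, 12, 31, 2, 9, 5, 17, 29, 15, 23, 0, 27, 13, 11, 16]

rank→(start, suffix):
  0 → (24, 'aaadacbcab')
  1 → (7, 'aacadbdacdcbbbbadaaadacbcab')
  2 → (25, 'aadacbcab')
  3 → (32, 'ab')
  4 → (3, 'abcbaacadbdacdcbbbbadaaadacbcab')
  5 → (1, 'acabcbaacadbdacdcbbbbadaaadacbcab')
  6 → (8, 'acadbdacdcbbbbadaaadacbcab')
  7 → (28, 'acbcab')
  8 → (14, 'acdcbbbbadaaadacbcab')
  9 → (22, 'adaaadacbcab')
  10 → (26, 'adacbcab')
  11 → (10, 'adbdacdcbbbbadaaadacbcab')
  12 → (33, 'b')
  13 → (6, 'baacadbdacdcbbbbadaaadacbcab')
  14 → (21, 'badaaadacbcab')
  15 → (20, 'bbadaaadacbcab')
  16 → (19, 'bbbadaaadacbcab')
  17 → (18, 'bbbbadaaadacbcab')
  18 → (30, 'bcab')
  19 → (4, 'bcbaacadbdacdcbbbbadaaadacbcab')
  20 → (12, 'bdacdcbbbbadaaadacbcab')
  21 → (31, 'cab')
  22 → (2, 'cabcbaacadbdacdcbbbbadaaadacbcab')
  23 → (9, 'cadbdacdcbbbbadaaadacbcab')
  24 → (5, 'cbaacadbdacdcbbbbadaaadacbcab')
  25 → (17, 'cbbbbadaaadacbcab')
  26 → (29, 'cbcab')
  27 → (15, 'cdcbbbbadaaadacbcab')
  28 → (23, 'daaadacbcab')
  29 → (0, 'dacabcbaacadbdacdcbbbbadaaadacbcab')
  30 → (27, 'dacbcab')
  31 → (13, 'dacdcbbbbadaaadacbcab')
  32 → (11, 'dbdacdcbbbbadaaadacbcab')
  33 → (16, 'dcbbbbadaaadacbcab')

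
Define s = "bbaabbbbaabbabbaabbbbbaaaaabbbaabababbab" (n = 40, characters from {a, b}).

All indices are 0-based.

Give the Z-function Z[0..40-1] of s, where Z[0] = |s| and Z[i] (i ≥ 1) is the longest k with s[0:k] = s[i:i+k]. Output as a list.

Z[0]=40
i=1: i≥r, start 0; Z[1]=1 scan→box=[1,2)
i=2: i≥r, start 0; Z[2]=0
i=3: i≥r, start 0; Z[3]=0
i=4: i≥r, start 0; Z[4]=2 scan→box=[4,6)
i=5: min(r-i=1, Z[1]=1)=1; Z[5]=2 scan→box=[5,7)
i=6: min(r-i=1, Z[1]=1)=1; Z[6]=6 scan→box=[6,12)
i=7: min(r-i=5, Z[1]=1)=1; Z[7]=1
i=8: min(r-i=4, Z[2]=0)=0; Z[8]=0
i=9: min(r-i=3, Z[3]=0)=0; Z[9]=0
i=10: min(r-i=2, Z[4]=2)=2; Z[10]=3 scan→box=[10,13)
i=11: min(r-i=2, Z[1]=1)=1; Z[11]=1
i=12: min(r-i=1, Z[2]=0)=0; Z[12]=0
i=13: i≥r, start 0; Z[13]=8 scan→box=[13,21)
i=14: min(r-i=7, Z[1]=1)=1; Z[14]=1
i=15: min(r-i=6, Z[2]=0)=0; Z[15]=0
i=16: min(r-i=5, Z[3]=0)=0; Z[16]=0
i=17: min(r-i=4, Z[4]=2)=2; Z[17]=2
i=18: min(r-i=3, Z[5]=2)=2; Z[18]=2
i=19: min(r-i=2, Z[6]=6)=2; Z[19]=2
i=20: min(r-i=1, Z[7]=1)=1; Z[20]=4 scan→box=[20,24)
i=21: min(r-i=3, Z[1]=1)=1; Z[21]=1
i=22: min(r-i=2, Z[2]=0)=0; Z[22]=0
i=23: min(r-i=1, Z[3]=0)=0; Z[23]=0
i=24: i≥r, start 0; Z[24]=0
i=25: i≥r, start 0; Z[25]=0
i=26: i≥r, start 0; Z[26]=0
i=27: i≥r, start 0; Z[27]=2 scan→box=[27,29)
i=28: min(r-i=1, Z[1]=1)=1; Z[28]=5 scan→box=[28,33)
i=29: min(r-i=4, Z[1]=1)=1; Z[29]=1
i=30: min(r-i=3, Z[2]=0)=0; Z[30]=0
i=31: min(r-i=2, Z[3]=0)=0; Z[31]=0
i=32: min(r-i=1, Z[4]=2)=1; Z[32]=1
i=33: i≥r, start 0; Z[33]=0
i=34: i≥r, start 0; Z[34]=1 scan→box=[34,35)
i=35: i≥r, start 0; Z[35]=0
i=36: i≥r, start 0; Z[36]=3 scan→box=[36,39)
i=37: min(r-i=2, Z[1]=1)=1; Z[37]=1
i=38: min(r-i=1, Z[2]=0)=0; Z[38]=0
i=39: i≥r, start 0; Z[39]=1 scan→box=[39,40)

[40, 1, 0, 0, 2, 2, 6, 1, 0, 0, 3, 1, 0, 8, 1, 0, 0, 2, 2, 2, 4, 1, 0, 0, 0, 0, 0, 2, 5, 1, 0, 0, 1, 0, 1, 0, 3, 1, 0, 1]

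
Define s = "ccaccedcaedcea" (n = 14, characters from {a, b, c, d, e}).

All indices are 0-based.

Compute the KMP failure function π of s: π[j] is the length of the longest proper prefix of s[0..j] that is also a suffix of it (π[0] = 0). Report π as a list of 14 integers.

[0, 1, 0, 1, 2, 0, 0, 1, 0, 0, 0, 1, 0, 0]

π[0] = 0
j=1 s[j]='c': π[1]=1 (border 'c')
j=2 s[j]='a': k: 1→0; π[2]=0 (border '')
j=3 s[j]='c': π[3]=1 (border 'c')
j=4 s[j]='c': π[4]=2 (border 'cc')
j=5 s[j]='e': k: 2→1→0; π[5]=0 (border '')
j=6 s[j]='d': π[6]=0 (border '')
j=7 s[j]='c': π[7]=1 (border 'c')
j=8 s[j]='a': k: 1→0; π[8]=0 (border '')
j=9 s[j]='e': π[9]=0 (border '')
j=10 s[j]='d': π[10]=0 (border '')
j=11 s[j]='c': π[11]=1 (border 'c')
j=12 s[j]='e': k: 1→0; π[12]=0 (border '')
j=13 s[j]='a': π[13]=0 (border '')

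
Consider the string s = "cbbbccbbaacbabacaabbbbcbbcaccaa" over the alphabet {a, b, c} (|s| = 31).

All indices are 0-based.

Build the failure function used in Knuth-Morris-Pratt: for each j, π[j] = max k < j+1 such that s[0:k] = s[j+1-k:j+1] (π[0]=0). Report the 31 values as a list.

[0, 0, 0, 0, 1, 1, 2, 3, 0, 0, 1, 2, 0, 0, 0, 1, 0, 0, 0, 0, 0, 0, 1, 2, 3, 1, 0, 1, 1, 0, 0]

π[0] = 0
j=1 s[j]='b': π[1]=0 (border '')
j=2 s[j]='b': π[2]=0 (border '')
j=3 s[j]='b': π[3]=0 (border '')
j=4 s[j]='c': π[4]=1 (border 'c')
j=5 s[j]='c': k: 1→0; π[5]=1 (border 'c')
j=6 s[j]='b': π[6]=2 (border 'cb')
j=7 s[j]='b': π[7]=3 (border 'cbb')
j=8 s[j]='a': k: 3→0; π[8]=0 (border '')
j=9 s[j]='a': π[9]=0 (border '')
j=10 s[j]='c': π[10]=1 (border 'c')
j=11 s[j]='b': π[11]=2 (border 'cb')
j=12 s[j]='a': k: 2→0; π[12]=0 (border '')
j=13 s[j]='b': π[13]=0 (border '')
j=14 s[j]='a': π[14]=0 (border '')
j=15 s[j]='c': π[15]=1 (border 'c')
j=16 s[j]='a': k: 1→0; π[16]=0 (border '')
j=17 s[j]='a': π[17]=0 (border '')
j=18 s[j]='b': π[18]=0 (border '')
j=19 s[j]='b': π[19]=0 (border '')
j=20 s[j]='b': π[20]=0 (border '')
j=21 s[j]='b': π[21]=0 (border '')
j=22 s[j]='c': π[22]=1 (border 'c')
j=23 s[j]='b': π[23]=2 (border 'cb')
j=24 s[j]='b': π[24]=3 (border 'cbb')
j=25 s[j]='c': k: 3→0; π[25]=1 (border 'c')
j=26 s[j]='a': k: 1→0; π[26]=0 (border '')
j=27 s[j]='c': π[27]=1 (border 'c')
j=28 s[j]='c': k: 1→0; π[28]=1 (border 'c')
j=29 s[j]='a': k: 1→0; π[29]=0 (border '')
j=30 s[j]='a': π[30]=0 (border '')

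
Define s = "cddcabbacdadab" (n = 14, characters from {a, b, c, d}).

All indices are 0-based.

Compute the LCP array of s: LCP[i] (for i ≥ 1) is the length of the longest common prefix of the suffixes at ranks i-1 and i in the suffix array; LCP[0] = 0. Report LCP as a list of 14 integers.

[0, 2, 1, 1, 0, 1, 1, 0, 1, 2, 0, 2, 1, 1]

sorted suffixes:
  #0 SA[0]=12  'ab'
  #1 SA[1]=4  'abbacdadab'
  #2 SA[2]=7  'acdadab'
  #3 SA[3]=10  'adab'
  #4 SA[4]=13  'b'
  #5 SA[5]=6  'bacdadab'
  #6 SA[6]=5  'bbacdadab'
  #7 SA[7]=3  'cabbacdadab'
  #8 SA[8]=8  'cdadab'
  #9 SA[9]=0  'cddcabbacdadab'
  #10 SA[10]=11  'dab'
  #11 SA[11]=9  'dadab'
  #12 SA[12]=2  'dcabbacdadab'
  #13 SA[13]=1  'ddcabbacdadab'

SA = [12, 4, 7, 10, 13, 6, 5, 3, 8, 0, 11, 9, 2, 1]
rank  pair      lcp
   1  s[12:],s[4:]  2  'ab'
   2  s[4:],s[7:]  1  'a'
   3  s[7:],s[10:]  1  'a'
   4  s[10:],s[13:]  0  ''
   5  s[13:],s[6:]  1  'b'
   6  s[6:],s[5:]  1  'b'
   7  s[5:],s[3:]  0  ''
   8  s[3:],s[8:]  1  'c'
   9  s[8:],s[0:]  2  'cd'
  10  s[0:],s[11:]  0  ''
  11  s[11:],s[9:]  2  'da'
  12  s[9:],s[2:]  1  'd'
  13  s[2:],s[1:]  1  'd'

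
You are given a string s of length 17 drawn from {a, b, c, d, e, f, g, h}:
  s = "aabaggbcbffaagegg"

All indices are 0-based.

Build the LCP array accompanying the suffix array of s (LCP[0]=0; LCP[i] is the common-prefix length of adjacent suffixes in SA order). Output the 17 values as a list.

[0, 2, 1, 1, 2, 0, 1, 1, 0, 0, 0, 1, 0, 1, 1, 1, 2]

rank→(start, suffix):
  0 → (0, 'aabaggbcbffaagegg')
  1 → (11, 'aagegg')
  2 → (1, 'abaggbcbffaagegg')
  3 → (12, 'agegg')
  4 → (3, 'aggbcbffaagegg')
  5 → (2, 'baggbcbffaagegg')
  6 → (6, 'bcbffaagegg')
  7 → (8, 'bffaagegg')
  8 → (7, 'cbffaagegg')
  9 → (14, 'egg')
  10 → (10, 'faagegg')
  11 → (9, 'ffaagegg')
  12 → (16, 'g')
  13 → (5, 'gbcbffaagegg')
  14 → (13, 'gegg')
  15 → (15, 'gg')
  16 → (4, 'ggbcbffaagegg')

SA = [0, 11, 1, 12, 3, 2, 6, 8, 7, 14, 10, 9, 16, 5, 13, 15, 4]
[i] adj suffixes → lcp
  [1] 0/11 → 2 ('aa')
  [2] 11/1 → 1 ('a')
  [3] 1/12 → 1 ('a')
  [4] 12/3 → 2 ('ag')
  [5] 3/2 → 0 ('')
  [6] 2/6 → 1 ('b')
  [7] 6/8 → 1 ('b')
  [8] 8/7 → 0 ('')
  [9] 7/14 → 0 ('')
  [10] 14/10 → 0 ('')
  [11] 10/9 → 1 ('f')
  [12] 9/16 → 0 ('')
  [13] 16/5 → 1 ('g')
  [14] 5/13 → 1 ('g')
  [15] 13/15 → 1 ('g')
  [16] 15/4 → 2 ('gg')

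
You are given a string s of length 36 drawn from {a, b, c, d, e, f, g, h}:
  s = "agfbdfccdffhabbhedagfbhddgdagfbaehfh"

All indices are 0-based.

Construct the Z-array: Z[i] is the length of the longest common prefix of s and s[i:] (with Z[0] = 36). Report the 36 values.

[36, 0, 0, 0, 0, 0, 0, 0, 0, 0, 0, 0, 1, 0, 0, 0, 0, 0, 4, 0, 0, 0, 0, 0, 0, 0, 0, 4, 0, 0, 0, 1, 0, 0, 0, 0]

Z[0]=36
i=1: fresh scan; Z[1]=0
i=2: fresh scan; Z[2]=0
i=3: fresh scan; Z[3]=0
i=4: fresh scan; Z[4]=0
i=5: fresh scan; Z[5]=0
i=6: fresh scan; Z[6]=0
i=7: fresh scan; Z[7]=0
i=8: fresh scan; Z[8]=0
i=9: fresh scan; Z[9]=0
i=10: fresh scan; Z[10]=0
i=11: fresh scan; Z[11]=0
i=12: fresh scan; Z[12]=1 scan→box=[12,13)
i=13: fresh scan; Z[13]=0
i=14: fresh scan; Z[14]=0
i=15: fresh scan; Z[15]=0
i=16: fresh scan; Z[16]=0
i=17: fresh scan; Z[17]=0
i=18: fresh scan; Z[18]=4 scan→box=[18,22)
i=19: min(r-i=3, Z[1]=0)=0; Z[19]=0
i=20: min(r-i=2, Z[2]=0)=0; Z[20]=0
i=21: min(r-i=1, Z[3]=0)=0; Z[21]=0
i=22: fresh scan; Z[22]=0
i=23: fresh scan; Z[23]=0
i=24: fresh scan; Z[24]=0
i=25: fresh scan; Z[25]=0
i=26: fresh scan; Z[26]=0
i=27: fresh scan; Z[27]=4 scan→box=[27,31)
i=28: min(r-i=3, Z[1]=0)=0; Z[28]=0
i=29: min(r-i=2, Z[2]=0)=0; Z[29]=0
i=30: min(r-i=1, Z[3]=0)=0; Z[30]=0
i=31: fresh scan; Z[31]=1 scan→box=[31,32)
i=32: fresh scan; Z[32]=0
i=33: fresh scan; Z[33]=0
i=34: fresh scan; Z[34]=0
i=35: fresh scan; Z[35]=0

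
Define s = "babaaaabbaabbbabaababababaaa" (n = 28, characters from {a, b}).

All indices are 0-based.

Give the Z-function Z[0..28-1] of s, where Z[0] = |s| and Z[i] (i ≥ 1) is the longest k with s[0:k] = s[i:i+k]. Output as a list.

[28, 0, 2, 0, 0, 0, 0, 1, 2, 0, 0, 1, 1, 5, 0, 2, 0, 0, 4, 0, 4, 0, 6, 0, 2, 0, 0, 0]

Z[0]=28
i=1: fresh scan; Z[1]=0
i=2: fresh scan; Z[2]=2 extend→box=[2,4)
i=3: min(r-i=1, Z[1]=0)=0; Z[3]=0
i=4: fresh scan; Z[4]=0
i=5: fresh scan; Z[5]=0
i=6: fresh scan; Z[6]=0
i=7: fresh scan; Z[7]=1 extend→box=[7,8)
i=8: fresh scan; Z[8]=2 extend→box=[8,10)
i=9: min(r-i=1, Z[1]=0)=0; Z[9]=0
i=10: fresh scan; Z[10]=0
i=11: fresh scan; Z[11]=1 extend→box=[11,12)
i=12: fresh scan; Z[12]=1 extend→box=[12,13)
i=13: fresh scan; Z[13]=5 extend→box=[13,18)
i=14: min(r-i=4, Z[1]=0)=0; Z[14]=0
i=15: min(r-i=3, Z[2]=2)=2; Z[15]=2
i=16: min(r-i=2, Z[3]=0)=0; Z[16]=0
i=17: min(r-i=1, Z[4]=0)=0; Z[17]=0
i=18: fresh scan; Z[18]=4 extend→box=[18,22)
i=19: min(r-i=3, Z[1]=0)=0; Z[19]=0
i=20: min(r-i=2, Z[2]=2)=2; Z[20]=4 extend→box=[20,24)
i=21: min(r-i=3, Z[1]=0)=0; Z[21]=0
i=22: min(r-i=2, Z[2]=2)=2; Z[22]=6 extend→box=[22,28)
i=23: min(r-i=5, Z[1]=0)=0; Z[23]=0
i=24: min(r-i=4, Z[2]=2)=2; Z[24]=2
i=25: min(r-i=3, Z[3]=0)=0; Z[25]=0
i=26: min(r-i=2, Z[4]=0)=0; Z[26]=0
i=27: min(r-i=1, Z[5]=0)=0; Z[27]=0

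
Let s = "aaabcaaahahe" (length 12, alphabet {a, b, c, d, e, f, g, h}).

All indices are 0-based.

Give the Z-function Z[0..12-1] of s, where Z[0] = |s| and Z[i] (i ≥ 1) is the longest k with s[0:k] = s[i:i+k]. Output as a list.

[12, 2, 1, 0, 0, 3, 2, 1, 0, 1, 0, 0]

Z[0]=12
i=1: i≥r, start 0; Z[1]=2 grow→box=[1,3)
i=2: min(r-i=1, Z[1]=2)=1; Z[2]=1
i=3: i≥r, start 0; Z[3]=0
i=4: i≥r, start 0; Z[4]=0
i=5: i≥r, start 0; Z[5]=3 grow→box=[5,8)
i=6: min(r-i=2, Z[1]=2)=2; Z[6]=2
i=7: min(r-i=1, Z[2]=1)=1; Z[7]=1
i=8: i≥r, start 0; Z[8]=0
i=9: i≥r, start 0; Z[9]=1 grow→box=[9,10)
i=10: i≥r, start 0; Z[10]=0
i=11: i≥r, start 0; Z[11]=0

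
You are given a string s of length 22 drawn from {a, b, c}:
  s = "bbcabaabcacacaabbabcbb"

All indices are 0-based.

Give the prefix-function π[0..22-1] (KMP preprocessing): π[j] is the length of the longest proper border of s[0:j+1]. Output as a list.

π[0] = 0
j=1 s[j]='b': π[1]=1 (border 'b')
j=2 s[j]='c': k: 1→0; π[2]=0 (border '')
j=3 s[j]='a': π[3]=0 (border '')
j=4 s[j]='b': π[4]=1 (border 'b')
j=5 s[j]='a': k: 1→0; π[5]=0 (border '')
j=6 s[j]='a': π[6]=0 (border '')
j=7 s[j]='b': π[7]=1 (border 'b')
j=8 s[j]='c': k: 1→0; π[8]=0 (border '')
j=9 s[j]='a': π[9]=0 (border '')
j=10 s[j]='c': π[10]=0 (border '')
j=11 s[j]='a': π[11]=0 (border '')
j=12 s[j]='c': π[12]=0 (border '')
j=13 s[j]='a': π[13]=0 (border '')
j=14 s[j]='a': π[14]=0 (border '')
j=15 s[j]='b': π[15]=1 (border 'b')
j=16 s[j]='b': π[16]=2 (border 'bb')
j=17 s[j]='a': k: 2→1→0; π[17]=0 (border '')
j=18 s[j]='b': π[18]=1 (border 'b')
j=19 s[j]='c': k: 1→0; π[19]=0 (border '')
j=20 s[j]='b': π[20]=1 (border 'b')
j=21 s[j]='b': π[21]=2 (border 'bb')

[0, 1, 0, 0, 1, 0, 0, 1, 0, 0, 0, 0, 0, 0, 0, 1, 2, 0, 1, 0, 1, 2]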